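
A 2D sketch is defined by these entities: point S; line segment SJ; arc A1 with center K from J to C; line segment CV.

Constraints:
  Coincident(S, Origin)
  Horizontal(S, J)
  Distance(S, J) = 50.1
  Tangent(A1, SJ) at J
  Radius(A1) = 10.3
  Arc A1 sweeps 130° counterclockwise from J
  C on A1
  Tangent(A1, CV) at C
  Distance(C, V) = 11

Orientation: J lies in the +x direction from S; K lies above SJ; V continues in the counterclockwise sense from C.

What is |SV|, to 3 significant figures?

56.9

S is at the origin; SJ is horizontal with |SJ| = 50.1 and J on the +x side, so J = (50.1, 0.00). A1 meets SJ tangentially, so KJ is at right angles to SJ, so K = J + (0, 10.3) = (50.1, 10.3). On A1, J sits at bearing -90° from K; a 130° counterclockwise sweep puts C at bearing 40°, so C = K + 10.3·(cos 40°, sin 40°) = (58.0, 16.9). A1 meets CV tangentially, so KC is at right angles to CV, so CV runs along (−sin 40°, cos 40°); with |CV| = 11.0, V = (50.9, 25.3). Then |SV| = |V − S| = 56.9.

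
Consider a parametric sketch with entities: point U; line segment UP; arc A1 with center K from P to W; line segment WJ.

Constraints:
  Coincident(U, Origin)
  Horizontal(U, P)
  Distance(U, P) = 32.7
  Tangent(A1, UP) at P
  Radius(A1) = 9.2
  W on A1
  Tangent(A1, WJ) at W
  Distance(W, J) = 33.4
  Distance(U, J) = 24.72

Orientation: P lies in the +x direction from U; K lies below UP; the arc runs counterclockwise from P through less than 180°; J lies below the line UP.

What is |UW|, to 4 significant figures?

26.66

Checks: |KW| = 9.200 ✓; ∠(KW, WJ) = 90.00° ✓; |WJ| = 33.40 ✓; |UJ| = 24.72 ✓.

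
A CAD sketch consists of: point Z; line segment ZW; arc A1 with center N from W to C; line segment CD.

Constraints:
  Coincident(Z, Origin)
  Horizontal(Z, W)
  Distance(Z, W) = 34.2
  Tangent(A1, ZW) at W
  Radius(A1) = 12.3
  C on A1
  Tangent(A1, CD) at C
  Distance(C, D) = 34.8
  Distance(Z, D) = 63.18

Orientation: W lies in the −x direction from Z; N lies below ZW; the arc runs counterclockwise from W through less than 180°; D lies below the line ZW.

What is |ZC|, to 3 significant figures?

48.5

Z is at the origin; Z and W share the same y with |ZW| = 34.2 and W on the −x side, so W = (-34.2, 0.00). A1 meets ZW tangentially, so NW is at right angles to ZW, so N = W + (0, -12.3) = (-34.2, -12.3). Since NC ⟂ CD (tangency), |ND| = √(12.3² + 34.8²) = 36.9 regardless of where C sits on A1. So D lies on both circle(Z, 63.18) and circle(N, 36.9); the below-ZW intersection is D = (-40.2, -48.7). C is the foot of the tangent from D: C = (-46.3, -14.4).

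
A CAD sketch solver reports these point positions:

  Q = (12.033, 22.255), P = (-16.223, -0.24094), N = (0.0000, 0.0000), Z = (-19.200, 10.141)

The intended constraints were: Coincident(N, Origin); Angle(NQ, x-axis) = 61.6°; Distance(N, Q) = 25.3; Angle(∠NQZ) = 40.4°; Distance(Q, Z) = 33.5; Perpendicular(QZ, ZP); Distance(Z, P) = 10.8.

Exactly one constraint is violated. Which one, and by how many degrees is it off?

Perpendicular(QZ, ZP) — off by 5.20°.

N = (0.00, 0.00) ✓; NQ at 61.60° ✓; |NQ| = 25.30 ✓; ∠NQZ = 40.40° ✓; |QZ| = 33.50 ✓; ∠(QZ, ZP) = 84.80° ✗; |ZP| = 10.80 ✓.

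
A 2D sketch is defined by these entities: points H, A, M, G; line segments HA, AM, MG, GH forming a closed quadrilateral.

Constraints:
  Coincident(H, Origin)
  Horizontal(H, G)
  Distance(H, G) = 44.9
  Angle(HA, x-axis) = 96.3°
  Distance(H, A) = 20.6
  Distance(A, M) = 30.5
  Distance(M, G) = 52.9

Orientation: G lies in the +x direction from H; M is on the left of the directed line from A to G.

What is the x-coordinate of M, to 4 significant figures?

16.42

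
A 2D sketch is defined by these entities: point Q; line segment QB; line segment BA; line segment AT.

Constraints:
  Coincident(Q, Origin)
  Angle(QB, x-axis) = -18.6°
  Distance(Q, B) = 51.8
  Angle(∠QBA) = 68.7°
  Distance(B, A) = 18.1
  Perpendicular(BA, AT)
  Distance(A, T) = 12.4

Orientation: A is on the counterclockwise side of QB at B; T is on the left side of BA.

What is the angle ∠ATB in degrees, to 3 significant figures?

55.6°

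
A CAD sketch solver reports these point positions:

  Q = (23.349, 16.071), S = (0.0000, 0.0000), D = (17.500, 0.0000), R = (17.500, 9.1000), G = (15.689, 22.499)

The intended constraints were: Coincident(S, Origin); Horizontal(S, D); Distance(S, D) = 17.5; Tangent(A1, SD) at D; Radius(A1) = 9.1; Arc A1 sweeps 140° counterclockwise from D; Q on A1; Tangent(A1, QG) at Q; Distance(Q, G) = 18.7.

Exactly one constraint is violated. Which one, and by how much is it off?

Distance(Q, G) = 18.7 — off by 8.70.

S = (0.00, 0.00) ✓; S.y = 0.00, D.y = 0.00 ✓; |SD| = 17.50 ✓; ∠(RD, DS) = 90.00° ✓; |RD| = 9.100 ✓; bearing(R→Q) − bearing(R→D) = 140.0° ✓; |RQ| = 9.100 ✓; ∠(RQ, QG) = 90.00° ✓; |QG| = 10.00 ✗.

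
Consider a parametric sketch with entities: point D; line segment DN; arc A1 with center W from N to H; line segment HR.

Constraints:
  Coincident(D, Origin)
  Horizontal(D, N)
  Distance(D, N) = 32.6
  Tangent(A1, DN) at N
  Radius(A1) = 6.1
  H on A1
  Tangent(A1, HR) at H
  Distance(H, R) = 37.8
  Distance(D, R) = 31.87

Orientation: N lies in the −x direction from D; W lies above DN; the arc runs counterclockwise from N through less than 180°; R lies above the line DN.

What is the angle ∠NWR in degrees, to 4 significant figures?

131.8°

Checks: D.y = 0.00, N.y = 0.00 ✓; |WN| = 6.100 ✓; |WH| = 6.100 ✓; ∠(WH, HR) = 90.00° ✓; |HR| = 37.80 ✓; |DR| = 31.87 ✓.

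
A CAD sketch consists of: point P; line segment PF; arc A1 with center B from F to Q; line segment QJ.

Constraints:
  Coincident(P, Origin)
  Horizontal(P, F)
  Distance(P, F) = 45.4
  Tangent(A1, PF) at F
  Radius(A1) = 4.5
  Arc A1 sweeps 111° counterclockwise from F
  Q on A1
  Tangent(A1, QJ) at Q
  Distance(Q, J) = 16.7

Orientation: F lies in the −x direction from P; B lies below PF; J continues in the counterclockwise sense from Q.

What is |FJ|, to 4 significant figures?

21.78

P is at the origin; PF is horizontal with |PF| = 45.4 and F on the −x side, so F = (-45.40, 0.000). Tangency of A1 to PF means the radius BF is perpendicular to PF, so B = F + (0, -4.5) = (-45.40, -4.500). On A1, F sits at bearing 90° from B; a 111° counterclockwise sweep puts Q at bearing 201°, so Q = B + 4.5·(cos 201°, sin 201°) = (-49.60, -6.113). Since A1 is tangent to QJ there, BQ ⟂ QJ, so QJ runs along (−sin 201°, cos 201°); with |QJ| = 16.7, J = (-43.62, -21.70). Then |FJ| = |J − F| = 21.78.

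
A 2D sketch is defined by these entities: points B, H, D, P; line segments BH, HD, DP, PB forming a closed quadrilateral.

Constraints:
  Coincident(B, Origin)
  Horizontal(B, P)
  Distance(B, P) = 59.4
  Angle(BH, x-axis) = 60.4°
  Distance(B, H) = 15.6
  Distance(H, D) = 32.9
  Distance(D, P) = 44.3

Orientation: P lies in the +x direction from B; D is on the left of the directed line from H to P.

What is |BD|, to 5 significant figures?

47.902

B is at the origin; B and P share the same y with |BP| = 59.4 and P in +x, so P = (59.4, 0). BH runs at 60.4° with |BH| = 15.6, so H = (7.7055, 13.564). D is determined by |HD| = 32.9 and |DP| = 44.3 together: it lies at the intersection of circle(H, 32.9) and circle(P, 44.3). With |HP| = 53.444, the foot of the radical line on HP is 18.489 from H and the perpendicular offset is √(32.9² − 18.489²) = 27.214. Taking the left-of-HP solution: D = (32.496, 35.194).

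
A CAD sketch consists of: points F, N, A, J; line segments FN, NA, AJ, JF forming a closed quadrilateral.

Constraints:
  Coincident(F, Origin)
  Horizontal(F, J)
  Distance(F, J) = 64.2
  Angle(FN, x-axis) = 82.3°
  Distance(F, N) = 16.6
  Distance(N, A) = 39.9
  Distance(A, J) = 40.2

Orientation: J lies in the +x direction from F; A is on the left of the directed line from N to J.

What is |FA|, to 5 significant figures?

50.261

F is at the origin; F and J share the same y with |FJ| = 64.2 and J in +x, so J = (64.2, 0). FN runs at 82.3° with |FN| = 16.6, so N = (2.2242, 16.450). A is determined by |NA| = 39.9 and |AJ| = 40.2 together: it lies at the intersection of circle(N, 39.9) and circle(J, 40.2). With |NJ| = 64.122, the foot of the radical line on NJ is 31.874 from N and the perpendicular offset is √(39.9² − 31.874²) = 24.002. Taking the left-of-NJ solution: A = (39.189, 31.472).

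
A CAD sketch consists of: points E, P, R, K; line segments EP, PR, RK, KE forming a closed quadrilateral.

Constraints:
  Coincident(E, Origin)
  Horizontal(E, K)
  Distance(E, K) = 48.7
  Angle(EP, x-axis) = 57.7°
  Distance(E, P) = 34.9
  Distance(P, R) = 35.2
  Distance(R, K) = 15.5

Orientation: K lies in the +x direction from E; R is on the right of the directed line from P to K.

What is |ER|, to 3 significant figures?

33.5

E is at the origin; EK is horizontal with |EK| = 48.7 and K in +x, so K = (48.7, 0). EP runs at 57.7° with |EP| = 34.9, so P = (18.6, 29.5). R is determined by |PR| = 35.2 and |RK| = 15.5 together: it lies at the intersection of circle(P, 35.2) and circle(K, 15.5). With |PK| = 42.1, the foot of the radical line on PK is 32.9 from P and the perpendicular offset is √(35.2² − 32.9²) = 12.5. Taking the right-of-PK solution: R = (33.4, -2.46).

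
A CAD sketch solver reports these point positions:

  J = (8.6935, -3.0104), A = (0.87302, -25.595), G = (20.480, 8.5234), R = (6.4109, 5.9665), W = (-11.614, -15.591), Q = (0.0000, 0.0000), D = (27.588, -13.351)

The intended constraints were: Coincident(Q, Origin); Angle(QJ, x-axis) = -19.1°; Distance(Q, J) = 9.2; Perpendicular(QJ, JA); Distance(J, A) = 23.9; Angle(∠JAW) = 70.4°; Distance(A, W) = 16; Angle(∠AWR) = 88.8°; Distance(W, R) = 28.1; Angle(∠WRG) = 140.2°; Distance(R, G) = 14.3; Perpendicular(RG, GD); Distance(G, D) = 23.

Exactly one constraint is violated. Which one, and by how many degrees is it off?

Perpendicular(RG, GD) — off by 7.70°.

Q = (0.00, 0.00) ✓; QJ at -19.10° ✓; |QJ| = 9.200 ✓; ∠(QJ, JA) = 90.00° ✓; |JA| = 23.90 ✓; ∠JAW = 70.40° ✓; |AW| = 16.00 ✓; ∠AWR = 88.80° ✓; |WR| = 28.10 ✓; ∠WRG = 140.2° ✓; |RG| = 14.30 ✓; ∠(RG, GD) = 82.30° ✗; |GD| = 23.00 ✓.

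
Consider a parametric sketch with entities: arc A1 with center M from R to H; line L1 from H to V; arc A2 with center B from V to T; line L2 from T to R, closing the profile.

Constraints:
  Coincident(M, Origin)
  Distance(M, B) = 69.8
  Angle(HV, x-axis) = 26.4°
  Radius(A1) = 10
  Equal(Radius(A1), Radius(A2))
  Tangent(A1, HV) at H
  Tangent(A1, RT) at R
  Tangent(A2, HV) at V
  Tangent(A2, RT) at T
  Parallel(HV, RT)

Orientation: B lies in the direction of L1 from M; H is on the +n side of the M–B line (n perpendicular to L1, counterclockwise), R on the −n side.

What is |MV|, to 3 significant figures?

70.5

The slot axis is L1's direction at 26.4°, so u = (cos 26.4°, sin 26.4°) = (0.896, 0.445) and n = (−sin 26.4°, cos 26.4°) = (-0.445, 0.896). M is at the origin and B lies 69.8 along u from M, so B = 69.8·u = (62.5, 31.0). Tangency of A1 to both parallel lines with radius 10.0 puts H and R at M ± 10.0·n: H = (-4.45, 8.96), R = (4.45, -8.96). Equal radii place V and T the same way about B: V = B + 10.0·n = (58.1, 40.0), T = B − 10.0·n = (67.0, 22.1). Then |MV| = |V − M| = 70.5.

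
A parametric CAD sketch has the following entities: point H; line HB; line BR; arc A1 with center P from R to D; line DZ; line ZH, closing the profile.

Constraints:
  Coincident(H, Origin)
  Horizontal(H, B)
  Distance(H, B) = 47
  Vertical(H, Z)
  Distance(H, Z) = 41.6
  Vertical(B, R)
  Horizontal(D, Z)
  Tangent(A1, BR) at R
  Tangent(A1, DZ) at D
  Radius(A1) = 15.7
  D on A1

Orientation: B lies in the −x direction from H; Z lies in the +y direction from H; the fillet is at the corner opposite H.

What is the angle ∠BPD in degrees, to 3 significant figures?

149°

The virtual corner opposite H is at (-47.0, 41.6). A1 meets BR tangentially, so PR is at right angles to BR and tangency of A1 to DZ means the radius PD is perpendicular to DZ, with radius 15.7, so the center P sits 15.7 in from both sides at P = (-31.3, 25.9). That places the tangent points at R = (-47.0, 25.9) on BR and D = (-31.3, 41.6) on DZ. Then cos ∠BPD = PB·PD / (|PB||PD|), giving 149°.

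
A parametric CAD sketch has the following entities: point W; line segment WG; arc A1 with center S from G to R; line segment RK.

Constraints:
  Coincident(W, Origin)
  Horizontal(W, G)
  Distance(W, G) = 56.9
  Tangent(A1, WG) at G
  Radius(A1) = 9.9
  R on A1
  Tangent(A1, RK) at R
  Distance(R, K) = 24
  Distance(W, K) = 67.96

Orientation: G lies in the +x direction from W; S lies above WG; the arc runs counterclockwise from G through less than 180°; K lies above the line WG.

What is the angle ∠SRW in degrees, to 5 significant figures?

9.1401°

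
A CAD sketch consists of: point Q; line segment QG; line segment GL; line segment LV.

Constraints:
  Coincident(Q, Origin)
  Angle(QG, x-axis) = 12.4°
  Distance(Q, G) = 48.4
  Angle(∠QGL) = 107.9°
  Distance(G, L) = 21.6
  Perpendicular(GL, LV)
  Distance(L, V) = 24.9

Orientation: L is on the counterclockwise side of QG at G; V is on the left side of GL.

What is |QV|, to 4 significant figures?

42.17

∠QGL = 107.9°, so GL runs at 12.4° + (180° − 107.9°) = 84.50° from the x-axis; with |GL| = 21.6, L = G + 21.6·(cos 84.50°, sin 84.50°) = (49.34, 31.89). The perpendicularity gives LV at right angles to GL; with |LV| = 24.9 on the left of GL, V = L + 24.9·(-0.9954, 0.09585) = (24.56, 34.28). Then |QV| = |V − Q| = 42.17.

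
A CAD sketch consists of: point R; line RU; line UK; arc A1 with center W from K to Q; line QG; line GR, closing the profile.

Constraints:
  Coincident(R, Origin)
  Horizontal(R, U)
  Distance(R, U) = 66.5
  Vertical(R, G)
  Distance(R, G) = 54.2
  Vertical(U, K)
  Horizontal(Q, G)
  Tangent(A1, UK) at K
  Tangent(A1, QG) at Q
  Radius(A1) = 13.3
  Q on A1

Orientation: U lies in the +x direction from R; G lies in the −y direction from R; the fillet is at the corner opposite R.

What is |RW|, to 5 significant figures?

67.105

R is at the origin; R and U share the same y with |RU| = 66.5 and U on the +x side, so U = (66.500, 0.0000). R and G share the same x with |RG| = 54.2 and G on the −y side, so G = (0.0000, -54.200). The virtual corner opposite R is at (66.500, -54.200). The tangent condition forces WK to be normal to UK and the tangent condition forces WQ to be normal to QG, with radius 13.3, so the center W sits 13.3 in from both sides at W = (53.200, -40.900). Then |RW| = |W − R| = 67.105.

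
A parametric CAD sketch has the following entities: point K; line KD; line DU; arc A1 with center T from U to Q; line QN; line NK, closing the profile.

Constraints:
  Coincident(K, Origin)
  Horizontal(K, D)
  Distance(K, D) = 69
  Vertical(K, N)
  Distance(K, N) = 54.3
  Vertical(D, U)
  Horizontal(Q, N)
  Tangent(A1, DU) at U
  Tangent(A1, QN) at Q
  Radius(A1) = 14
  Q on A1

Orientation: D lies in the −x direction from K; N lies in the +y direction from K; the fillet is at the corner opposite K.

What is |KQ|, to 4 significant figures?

77.29

K is at the origin; K and D share the same y with |KD| = 69.0 and D on the −x side, so D = (-69.00, 0.000). K and N share the same x with |KN| = 54.3 and N on the +y side, so N = (0.000, 54.30). The virtual corner opposite K is at (-69.00, 54.30). Tangency of A1 to DU means the radius TU is perpendicular to DU and tangency of A1 to QN means the radius TQ is perpendicular to QN, with radius 14.0, so the center T sits 14.0 in from both sides at T = (-55.00, 40.30). That places the tangent points at U = (-69.00, 40.30) on DU and Q = (-55.00, 54.30) on QN. Then |KQ| = |Q − K| = 77.29.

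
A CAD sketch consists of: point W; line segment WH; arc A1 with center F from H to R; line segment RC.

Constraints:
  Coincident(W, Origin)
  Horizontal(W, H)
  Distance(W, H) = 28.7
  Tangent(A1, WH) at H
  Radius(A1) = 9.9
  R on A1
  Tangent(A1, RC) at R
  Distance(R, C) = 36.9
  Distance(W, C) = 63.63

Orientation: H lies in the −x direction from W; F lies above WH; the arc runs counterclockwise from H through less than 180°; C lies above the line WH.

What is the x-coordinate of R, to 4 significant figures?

-21.34

W is at the origin; WH is horizontal with |WH| = 28.7 and H on the −x side, so H = (-28.70, 0.000). Tangency of A1 to WH means the radius FH is perpendicular to WH, so F = H + (0, 9.9) = (-28.70, 9.900). Since FR ⟂ RC (tangency), |FC| = √(9.9² + 36.9²) = 38.20 regardless of where R sits on A1. So C lies on both circle(W, 63.63) and circle(F, 38.20); the above-WH intersection is C = (-46.00, 43.96). R is the foot of the tangent from C: R = (-21.34, 16.52).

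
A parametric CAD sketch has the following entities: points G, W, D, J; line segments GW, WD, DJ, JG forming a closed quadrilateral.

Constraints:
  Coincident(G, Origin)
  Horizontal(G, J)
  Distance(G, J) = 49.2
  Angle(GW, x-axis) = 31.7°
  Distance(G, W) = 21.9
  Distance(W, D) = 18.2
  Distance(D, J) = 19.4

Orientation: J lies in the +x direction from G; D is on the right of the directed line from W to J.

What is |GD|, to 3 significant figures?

30.1

G is at the origin; G and J share the same y with |GJ| = 49.2 and J in +x, so J = (49.2, 0). GW runs at 31.7° with |GW| = 21.9, so W = (18.6, 11.5). D is determined by |WD| = 18.2 and |DJ| = 19.4 together: it lies at the intersection of circle(W, 18.2) and circle(J, 19.4). With |WJ| = 32.7, the foot of the radical line on WJ is 15.6 from W and the perpendicular offset is √(18.2² − 15.6²) = 9.31. Taking the right-of-WJ solution: D = (30.0, -2.71).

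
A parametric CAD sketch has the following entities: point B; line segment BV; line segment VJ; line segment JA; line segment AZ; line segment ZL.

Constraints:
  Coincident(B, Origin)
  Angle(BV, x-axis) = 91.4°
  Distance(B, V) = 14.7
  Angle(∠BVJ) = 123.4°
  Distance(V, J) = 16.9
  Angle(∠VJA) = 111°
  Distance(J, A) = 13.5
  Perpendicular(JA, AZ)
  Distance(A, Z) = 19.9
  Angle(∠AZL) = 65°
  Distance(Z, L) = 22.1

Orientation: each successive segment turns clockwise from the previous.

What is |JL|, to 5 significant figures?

12.416

The perpendicularity gives AZ at right angles to JA, so AZ runs at -124.20°; with |AZ| = 19.9, Z = (13.498, 0.29364). ∠AZL = 65.0° gives ZL at 120.80° from the x-axis; with |ZL| = 22.1, L = (2.1822, 19.277). Then |JL| = |L − J| = 12.416.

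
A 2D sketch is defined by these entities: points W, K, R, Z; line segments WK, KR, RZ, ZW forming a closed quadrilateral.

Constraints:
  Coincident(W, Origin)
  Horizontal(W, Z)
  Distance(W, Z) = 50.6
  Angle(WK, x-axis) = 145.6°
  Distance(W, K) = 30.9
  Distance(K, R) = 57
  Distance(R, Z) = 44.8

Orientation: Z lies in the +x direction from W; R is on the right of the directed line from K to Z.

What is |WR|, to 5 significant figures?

27.774

Checks: |KR| = 57.00 ✓; |RZ| = 44.80 ✓.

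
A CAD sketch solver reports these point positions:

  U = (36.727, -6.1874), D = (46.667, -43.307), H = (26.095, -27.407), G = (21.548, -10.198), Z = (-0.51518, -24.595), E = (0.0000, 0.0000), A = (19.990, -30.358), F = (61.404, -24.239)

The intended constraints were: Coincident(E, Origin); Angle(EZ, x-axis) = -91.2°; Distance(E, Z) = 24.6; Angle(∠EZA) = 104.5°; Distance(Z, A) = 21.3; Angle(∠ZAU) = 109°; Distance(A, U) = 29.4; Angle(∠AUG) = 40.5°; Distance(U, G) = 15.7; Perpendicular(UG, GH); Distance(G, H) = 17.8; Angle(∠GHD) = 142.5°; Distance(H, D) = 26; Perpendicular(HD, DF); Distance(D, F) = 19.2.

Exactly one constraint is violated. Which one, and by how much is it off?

Distance(D, F) = 19.2 — off by 4.90.

E = (0.00, 0.00) ✓; EZ at -91.20° ✓; |EZ| = 24.60 ✓; ∠EZA = 104.5° ✓; |ZA| = 21.30 ✓; ∠ZAU = 109.0° ✓; |AU| = 29.40 ✓; ∠AUG = 40.50° ✓; |UG| = 15.70 ✓; ∠(UG, GH) = 90.00° ✓; |GH| = 17.80 ✓; ∠GHD = 142.5° ✓; |HD| = 26.00 ✓; ∠(HD, DF) = 90.00° ✓; |DF| = 24.10 ✗.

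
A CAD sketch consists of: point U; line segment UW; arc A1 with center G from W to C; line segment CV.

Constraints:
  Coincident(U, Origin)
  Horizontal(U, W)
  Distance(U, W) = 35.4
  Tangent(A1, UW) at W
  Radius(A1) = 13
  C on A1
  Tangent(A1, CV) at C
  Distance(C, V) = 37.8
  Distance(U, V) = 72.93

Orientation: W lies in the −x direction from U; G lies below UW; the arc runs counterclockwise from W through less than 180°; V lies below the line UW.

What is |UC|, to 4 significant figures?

49.34

Checks: U = (0.00, 0.00) ✓; |GC| = 13.00 ✓; ∠(GC, CV) = 90.00° ✓; |CV| = 37.80 ✓; |UV| = 72.93 ✓.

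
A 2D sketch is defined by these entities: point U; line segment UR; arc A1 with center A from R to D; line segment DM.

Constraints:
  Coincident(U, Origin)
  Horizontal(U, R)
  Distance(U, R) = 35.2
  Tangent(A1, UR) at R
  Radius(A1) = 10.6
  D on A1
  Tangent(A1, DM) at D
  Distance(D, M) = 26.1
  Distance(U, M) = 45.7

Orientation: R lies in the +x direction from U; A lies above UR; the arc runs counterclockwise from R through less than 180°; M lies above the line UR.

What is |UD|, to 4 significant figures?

46.66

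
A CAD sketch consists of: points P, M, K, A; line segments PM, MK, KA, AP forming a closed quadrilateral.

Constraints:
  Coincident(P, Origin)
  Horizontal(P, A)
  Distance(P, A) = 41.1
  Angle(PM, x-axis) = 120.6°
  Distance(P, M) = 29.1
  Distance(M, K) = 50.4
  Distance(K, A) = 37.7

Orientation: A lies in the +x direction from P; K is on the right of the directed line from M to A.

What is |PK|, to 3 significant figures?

21.4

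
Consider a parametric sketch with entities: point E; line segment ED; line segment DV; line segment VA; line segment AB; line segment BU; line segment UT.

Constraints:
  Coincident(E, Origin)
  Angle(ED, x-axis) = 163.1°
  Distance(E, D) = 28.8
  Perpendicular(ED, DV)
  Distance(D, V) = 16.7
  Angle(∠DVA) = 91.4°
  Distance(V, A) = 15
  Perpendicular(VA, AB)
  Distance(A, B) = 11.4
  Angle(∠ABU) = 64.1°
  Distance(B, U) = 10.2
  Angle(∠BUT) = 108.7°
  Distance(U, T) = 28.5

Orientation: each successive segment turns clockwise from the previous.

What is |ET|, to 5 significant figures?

43.133

∠ABU = 64.1° gives BU at 138.60° from the x-axis; with |BU| = 10.2, U = (-18.945, 16.102). ∠BUT = 108.7° gives UT at 67.300° from the x-axis; with |UT| = 28.5, T = (-7.9464, 42.395). Then |ET| = |T − E| = 43.133.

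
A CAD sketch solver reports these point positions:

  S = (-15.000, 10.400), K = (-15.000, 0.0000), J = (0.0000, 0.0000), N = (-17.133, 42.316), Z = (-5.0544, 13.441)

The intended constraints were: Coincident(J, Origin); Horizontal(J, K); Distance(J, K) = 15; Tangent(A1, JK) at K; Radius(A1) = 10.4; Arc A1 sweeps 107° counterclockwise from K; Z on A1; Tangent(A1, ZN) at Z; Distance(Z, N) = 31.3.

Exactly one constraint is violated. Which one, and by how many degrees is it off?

Tangent(A1, ZN) at Z — off by 5.70°.

J = (0.00, 0.00) ✓; J.y = 0.00, K.y = 0.00 ✓; |JK| = 15.00 ✓; ∠(SK, KJ) = 90.00° ✓; |SK| = 10.40 ✓; bearing(S→Z) − bearing(S→K) = 107.0° ✓; |SZ| = 10.40 ✓; ∠(SZ, ZN) = 84.30° ✗; |ZN| = 31.30 ✓.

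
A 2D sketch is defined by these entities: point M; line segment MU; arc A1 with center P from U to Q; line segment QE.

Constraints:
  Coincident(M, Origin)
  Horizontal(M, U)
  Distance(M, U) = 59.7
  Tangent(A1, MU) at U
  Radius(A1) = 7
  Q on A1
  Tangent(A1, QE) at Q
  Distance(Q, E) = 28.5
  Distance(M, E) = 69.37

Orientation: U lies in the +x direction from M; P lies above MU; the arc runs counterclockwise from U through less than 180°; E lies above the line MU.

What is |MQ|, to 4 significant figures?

67.04

M is at the origin; M and U share the same y with |MU| = 59.7 and U on the +x side, so U = (59.70, 0.000). Tangency of A1 to MU means the radius PU is perpendicular to MU, so P = U + (0, 7) = (59.70, 7.000). Since PQ ⟂ QE (tangency), |PE| = √(7.0² + 28.5²) = 29.35 regardless of where Q sits on A1. So E lies on both circle(M, 69.37) and circle(P, 29.35); the above-MU intersection is E = (59.09, 36.34). Q is the foot of the tangent from E: Q = (66.46, 8.811).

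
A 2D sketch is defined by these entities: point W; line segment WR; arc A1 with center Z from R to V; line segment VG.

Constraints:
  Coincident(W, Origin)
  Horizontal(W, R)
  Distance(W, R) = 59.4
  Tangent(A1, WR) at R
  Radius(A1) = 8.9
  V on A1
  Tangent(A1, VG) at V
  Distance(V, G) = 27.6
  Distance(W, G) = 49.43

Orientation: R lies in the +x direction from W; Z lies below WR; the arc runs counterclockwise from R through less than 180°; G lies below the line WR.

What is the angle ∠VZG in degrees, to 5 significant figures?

72.127°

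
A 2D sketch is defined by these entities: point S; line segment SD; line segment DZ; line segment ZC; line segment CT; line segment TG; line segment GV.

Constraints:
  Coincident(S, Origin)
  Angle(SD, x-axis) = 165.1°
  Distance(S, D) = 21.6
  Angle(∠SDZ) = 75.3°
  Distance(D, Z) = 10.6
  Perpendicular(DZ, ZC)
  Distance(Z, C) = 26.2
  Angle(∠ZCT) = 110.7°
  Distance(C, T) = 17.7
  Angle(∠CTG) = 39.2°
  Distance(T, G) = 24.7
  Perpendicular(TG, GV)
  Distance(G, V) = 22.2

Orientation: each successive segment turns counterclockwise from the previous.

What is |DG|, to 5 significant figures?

12.817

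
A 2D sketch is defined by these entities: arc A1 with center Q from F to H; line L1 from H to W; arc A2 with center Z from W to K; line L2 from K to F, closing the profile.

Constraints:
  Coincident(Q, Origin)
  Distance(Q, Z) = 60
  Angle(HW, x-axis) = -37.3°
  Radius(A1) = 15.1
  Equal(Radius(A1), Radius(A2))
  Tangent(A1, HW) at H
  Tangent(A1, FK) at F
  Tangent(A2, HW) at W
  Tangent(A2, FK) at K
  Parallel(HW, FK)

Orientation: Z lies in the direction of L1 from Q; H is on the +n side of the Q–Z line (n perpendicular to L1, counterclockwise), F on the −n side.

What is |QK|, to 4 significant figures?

61.87

The slot axis is L1's direction at -37.3°, so u = (cos -37.3°, sin -37.3°) = (0.7955, -0.6060) and n = (−sin -37.3°, cos -37.3°) = (0.6060, 0.7955). Q is at the origin and Z lies 60.0 along u from Q, so Z = 60.0·u = (47.73, -36.36). Tangency of A1 to both parallel lines with radius 15.1 puts H and F at Q ± 15.1·n: H = (9.150, 12.01), F = (-9.150, -12.01). Equal radii place W and K the same way about Z: W = Z + 15.1·n = (56.88, -24.35), K = Z − 15.1·n = (38.58, -48.37). Then |QK| = |K − Q| = 61.87.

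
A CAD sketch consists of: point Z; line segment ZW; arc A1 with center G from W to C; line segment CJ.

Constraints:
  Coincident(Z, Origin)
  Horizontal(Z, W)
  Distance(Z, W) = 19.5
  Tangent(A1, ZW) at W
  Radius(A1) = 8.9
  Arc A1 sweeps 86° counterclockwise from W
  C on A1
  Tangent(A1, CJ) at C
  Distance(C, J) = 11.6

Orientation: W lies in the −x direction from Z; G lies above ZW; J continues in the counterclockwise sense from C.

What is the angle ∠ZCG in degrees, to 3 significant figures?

146°

Z is at the origin; Z and W share the same y with |ZW| = 19.5 and W on the −x side, so W = (-19.5, 0.00). Tangency of A1 to ZW means the radius GW is perpendicular to ZW, so G = W + (0, 8.9) = (-19.5, 8.90). On A1, W sits at bearing -90° from G; an 86° counterclockwise sweep puts C at bearing -4°, so C = G + 8.9·(cos -4°, sin -4°) = (-10.6, 8.28). Then cos ∠ZCG = CZ·CG / (|CZ||CG|), giving 146°.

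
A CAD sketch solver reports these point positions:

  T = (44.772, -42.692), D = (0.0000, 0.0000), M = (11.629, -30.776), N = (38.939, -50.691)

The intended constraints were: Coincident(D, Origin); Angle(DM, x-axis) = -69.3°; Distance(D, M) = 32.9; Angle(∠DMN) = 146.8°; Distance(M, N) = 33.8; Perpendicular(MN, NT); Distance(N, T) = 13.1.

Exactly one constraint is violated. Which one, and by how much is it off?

Distance(N, T) = 13.1 — off by 3.20.

D = (0.00, 0.00) ✓; DM at -69.30° ✓; |DM| = 32.90 ✓; ∠DMN = 146.8° ✓; |MN| = 33.80 ✓; ∠(MN, NT) = 90.00° ✓; |NT| = 9.900 ✗.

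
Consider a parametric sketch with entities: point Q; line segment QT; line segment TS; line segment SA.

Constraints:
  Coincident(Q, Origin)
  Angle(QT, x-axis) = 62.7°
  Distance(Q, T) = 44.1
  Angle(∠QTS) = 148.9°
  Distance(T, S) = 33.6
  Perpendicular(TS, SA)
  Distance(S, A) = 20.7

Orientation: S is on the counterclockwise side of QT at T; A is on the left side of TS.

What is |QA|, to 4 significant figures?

71.39

∠QTS = 148.9°, so TS runs at 62.7° + (180° − 148.9°) = 93.80° from the x-axis; with |TS| = 33.6, S = T + 33.6·(cos 93.80°, sin 93.80°) = (18.00, 72.71). TS ⟂ SA; with |SA| = 20.7 on the left of TS, A = S + 20.7·(-0.9978, -0.06627) = (-2.655, 71.34). Then |QA| = |A − Q| = 71.39.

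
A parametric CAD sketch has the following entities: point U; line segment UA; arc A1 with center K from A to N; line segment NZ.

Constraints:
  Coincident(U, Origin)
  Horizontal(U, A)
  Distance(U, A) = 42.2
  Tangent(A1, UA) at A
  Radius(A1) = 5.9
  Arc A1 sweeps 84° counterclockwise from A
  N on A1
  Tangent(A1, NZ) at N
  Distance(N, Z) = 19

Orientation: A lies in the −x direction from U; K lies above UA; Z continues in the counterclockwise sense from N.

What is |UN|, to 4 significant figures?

36.71

U is at the origin; UA is horizontal with |UA| = 42.2 and A on the −x side, so A = (-42.20, 0.000). A1 meets UA tangentially, so KA is at right angles to UA, so K = A + (0, 5.9) = (-42.20, 5.900). On A1, A sits at bearing -90° from K; an 84° counterclockwise sweep puts N at bearing -6°, so N = K + 5.9·(cos -6°, sin -6°) = (-36.33, 5.283). Then |UN| = |N − U| = 36.71.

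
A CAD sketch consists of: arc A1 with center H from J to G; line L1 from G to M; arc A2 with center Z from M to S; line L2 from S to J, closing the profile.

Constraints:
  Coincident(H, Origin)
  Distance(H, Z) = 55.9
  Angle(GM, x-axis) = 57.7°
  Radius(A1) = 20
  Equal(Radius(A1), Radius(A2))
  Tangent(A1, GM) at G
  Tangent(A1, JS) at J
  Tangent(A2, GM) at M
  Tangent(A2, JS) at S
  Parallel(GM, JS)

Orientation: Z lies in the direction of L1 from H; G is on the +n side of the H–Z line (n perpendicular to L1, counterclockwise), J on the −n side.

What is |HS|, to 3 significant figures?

59.4

Tangency of A1 to both parallel lines with radius 20.0 puts G and J at H ± 20.0·n: G = (-16.9, 10.7), J = (16.9, -10.7). Equal radii place M and S the same way about Z: M = Z + 20.0·n = (13.0, 57.9), S = Z − 20.0·n = (46.8, 36.6). Then |HS| = |S − H| = 59.4.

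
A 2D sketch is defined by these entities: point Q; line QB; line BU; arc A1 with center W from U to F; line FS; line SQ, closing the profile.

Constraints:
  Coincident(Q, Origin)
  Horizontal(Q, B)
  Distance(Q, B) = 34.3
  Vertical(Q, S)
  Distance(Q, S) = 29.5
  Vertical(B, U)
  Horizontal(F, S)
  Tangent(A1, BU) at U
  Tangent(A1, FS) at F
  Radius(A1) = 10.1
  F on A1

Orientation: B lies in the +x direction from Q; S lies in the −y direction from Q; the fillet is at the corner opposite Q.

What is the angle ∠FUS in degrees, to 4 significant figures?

28.59°

The virtual corner opposite Q is at (34.30, -29.50). Tangency of A1 to BU means the radius WU is perpendicular to BU and A1 meets FS tangentially, so WF is at right angles to FS, with radius 10.1, so the center W sits 10.1 in from both sides at W = (24.20, -19.40). That places the tangent points at U = (34.30, -19.40) on BU and F = (24.20, -29.50) on FS. Then cos ∠FUS = UF·US / (|UF||US|), giving 28.59°.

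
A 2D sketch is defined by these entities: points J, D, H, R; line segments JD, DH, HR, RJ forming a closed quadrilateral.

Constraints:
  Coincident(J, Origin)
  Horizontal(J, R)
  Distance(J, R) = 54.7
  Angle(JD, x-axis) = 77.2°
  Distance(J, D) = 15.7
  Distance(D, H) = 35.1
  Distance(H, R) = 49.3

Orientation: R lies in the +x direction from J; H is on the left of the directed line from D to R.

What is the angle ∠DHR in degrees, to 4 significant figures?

76.56°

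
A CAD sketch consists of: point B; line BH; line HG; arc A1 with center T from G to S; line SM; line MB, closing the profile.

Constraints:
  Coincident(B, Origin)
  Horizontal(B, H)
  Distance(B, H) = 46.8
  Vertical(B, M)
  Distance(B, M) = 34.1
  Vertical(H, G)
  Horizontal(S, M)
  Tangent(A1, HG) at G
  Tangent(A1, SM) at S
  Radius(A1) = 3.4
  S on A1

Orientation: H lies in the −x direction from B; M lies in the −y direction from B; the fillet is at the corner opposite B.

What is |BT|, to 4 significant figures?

53.16

B and M share the same x with |BM| = 34.1 and M on the −y side, so M = (0.000, -34.10). The virtual corner opposite B is at (-46.80, -34.10). A1 meets HG tangentially, so TG is at right angles to HG and tangency of A1 to SM means the radius TS is perpendicular to SM, with radius 3.4, so the center T sits 3.4 in from both sides at T = (-43.40, -30.70). Then |BT| = |T − B| = 53.16.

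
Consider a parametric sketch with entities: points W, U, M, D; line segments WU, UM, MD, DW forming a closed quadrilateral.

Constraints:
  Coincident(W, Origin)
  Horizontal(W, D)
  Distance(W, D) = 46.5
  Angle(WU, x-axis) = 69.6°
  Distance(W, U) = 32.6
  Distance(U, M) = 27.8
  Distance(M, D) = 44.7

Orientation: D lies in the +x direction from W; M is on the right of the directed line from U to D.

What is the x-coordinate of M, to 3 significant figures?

2.01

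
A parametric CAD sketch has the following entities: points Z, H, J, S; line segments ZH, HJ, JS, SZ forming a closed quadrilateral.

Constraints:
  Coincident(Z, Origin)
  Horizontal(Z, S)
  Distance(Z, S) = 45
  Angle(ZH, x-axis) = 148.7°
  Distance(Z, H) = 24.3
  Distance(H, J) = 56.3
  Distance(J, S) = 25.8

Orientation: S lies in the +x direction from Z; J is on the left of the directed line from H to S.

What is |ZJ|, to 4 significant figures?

41.74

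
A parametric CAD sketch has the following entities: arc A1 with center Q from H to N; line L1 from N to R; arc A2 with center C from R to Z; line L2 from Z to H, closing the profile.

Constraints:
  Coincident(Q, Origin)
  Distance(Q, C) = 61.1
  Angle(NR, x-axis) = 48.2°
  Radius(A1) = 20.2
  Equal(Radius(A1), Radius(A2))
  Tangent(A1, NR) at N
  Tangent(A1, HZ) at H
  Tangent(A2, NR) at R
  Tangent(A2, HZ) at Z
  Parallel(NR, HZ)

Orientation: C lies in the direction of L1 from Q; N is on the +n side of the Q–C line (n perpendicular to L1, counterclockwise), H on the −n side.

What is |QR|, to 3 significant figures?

64.4

The slot axis is L1's direction at 48.2°, so u = (cos 48.2°, sin 48.2°) = (0.667, 0.745) and n = (−sin 48.2°, cos 48.2°) = (-0.745, 0.667). Q is at the origin and C lies 61.1 along u from Q, so C = 61.1·u = (40.7, 45.5). Tangency of A1 to both parallel lines with radius 20.2 puts N and H at Q ± 20.2·n: N = (-15.1, 13.5), H = (15.1, -13.5). Equal radii place R and Z the same way about C: R = C + 20.2·n = (25.7, 59.0), Z = C − 20.2·n = (55.8, 32.1). Then |QR| = |R − Q| = 64.4.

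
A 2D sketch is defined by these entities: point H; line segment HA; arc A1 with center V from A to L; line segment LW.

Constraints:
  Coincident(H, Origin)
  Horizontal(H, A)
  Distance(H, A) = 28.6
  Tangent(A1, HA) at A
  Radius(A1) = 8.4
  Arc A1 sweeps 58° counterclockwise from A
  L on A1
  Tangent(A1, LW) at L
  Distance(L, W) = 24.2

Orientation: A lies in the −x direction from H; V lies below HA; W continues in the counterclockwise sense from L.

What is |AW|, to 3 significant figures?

31.6

On A1, A sits at bearing 90° from V; a 58° counterclockwise sweep puts L at bearing 148°, so L = V + 8.4·(cos 148°, sin 148°) = (-35.7, -3.95). Since A1 is tangent to LW there, VL ⟂ LW, so LW runs along (−sin 148°, cos 148°); with |LW| = 24.2, W = (-48.5, -24.5). Then |AW| = |W − A| = 31.6.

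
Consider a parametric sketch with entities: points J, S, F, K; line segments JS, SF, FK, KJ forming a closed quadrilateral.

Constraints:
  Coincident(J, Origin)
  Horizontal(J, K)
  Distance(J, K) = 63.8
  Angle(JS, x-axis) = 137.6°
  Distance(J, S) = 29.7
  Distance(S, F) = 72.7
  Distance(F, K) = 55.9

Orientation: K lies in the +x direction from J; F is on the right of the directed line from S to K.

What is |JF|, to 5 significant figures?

43.758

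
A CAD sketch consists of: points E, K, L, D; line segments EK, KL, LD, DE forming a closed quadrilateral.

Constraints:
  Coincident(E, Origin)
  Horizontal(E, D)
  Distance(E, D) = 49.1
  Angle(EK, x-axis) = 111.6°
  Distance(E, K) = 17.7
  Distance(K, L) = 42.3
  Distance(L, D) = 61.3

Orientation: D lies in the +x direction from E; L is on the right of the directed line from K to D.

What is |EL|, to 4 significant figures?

26.64

E is at the origin; ED is horizontal with |ED| = 49.1 and D in +x, so D = (49.1, 0). EK runs at 111.6° with |EK| = 17.7, so K = (-6.516, 16.46). L is determined by |KL| = 42.3 and |LD| = 61.3 together: it lies at the intersection of circle(K, 42.3) and circle(D, 61.3). With |KD| = 58.00, the foot of the radical line on KD is 12.03 from K and the perpendicular offset is √(42.3² − 12.03²) = 40.55. Taking the right-of-KD solution: L = (-6.486, -25.84).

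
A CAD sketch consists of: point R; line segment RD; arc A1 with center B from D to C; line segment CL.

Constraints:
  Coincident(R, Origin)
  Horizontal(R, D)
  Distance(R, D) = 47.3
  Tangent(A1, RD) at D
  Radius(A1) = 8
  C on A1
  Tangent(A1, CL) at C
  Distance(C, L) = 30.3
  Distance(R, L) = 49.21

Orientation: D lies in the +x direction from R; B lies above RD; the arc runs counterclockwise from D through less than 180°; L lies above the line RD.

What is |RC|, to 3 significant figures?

55.0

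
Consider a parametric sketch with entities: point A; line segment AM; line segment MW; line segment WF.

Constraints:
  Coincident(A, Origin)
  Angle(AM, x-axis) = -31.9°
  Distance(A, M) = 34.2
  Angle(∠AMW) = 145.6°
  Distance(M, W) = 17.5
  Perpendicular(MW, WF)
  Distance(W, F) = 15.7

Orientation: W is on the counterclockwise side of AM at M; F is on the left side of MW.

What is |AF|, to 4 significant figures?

45.86

A is at the origin; AM runs at -31.9° with length 34.2, so M = 34.2·(cos -31.9°, sin -31.9°) = (29.03, -18.07). ∠AMW = 145.6°, so MW runs at -31.9° + (180° − 145.6°) = 2.500° from the x-axis; with |MW| = 17.5, W = M + 17.5·(cos 2.500°, sin 2.500°) = (46.52, -17.31). MW is perpendicular to WF; with |WF| = 15.7 on the left of MW, F = W + 15.7·(-0.04362, 0.9990) = (45.83, -1.624). Then |AF| = |F − A| = 45.86.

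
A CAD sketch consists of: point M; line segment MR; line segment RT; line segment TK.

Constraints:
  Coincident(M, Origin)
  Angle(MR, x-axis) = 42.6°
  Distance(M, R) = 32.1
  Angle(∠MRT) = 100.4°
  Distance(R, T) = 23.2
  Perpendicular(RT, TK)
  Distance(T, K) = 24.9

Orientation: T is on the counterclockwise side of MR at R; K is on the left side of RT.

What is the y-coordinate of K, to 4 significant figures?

28.09

M is at the origin; MR runs at 42.6° with length 32.1, so R = 32.1·(cos 42.6°, sin 42.6°) = (23.63, 21.73). ∠MRT = 100.4°, so RT runs at 42.6° + (180° − 100.4°) = 122.2° from the x-axis; with |RT| = 23.2, T = R + 23.2·(cos 122.2°, sin 122.2°) = (11.27, 41.36). RT is perpendicular to TK; with |TK| = 24.9 on the left of RT, K = T + 24.9·(-0.8462, -0.5329) = (-9.804, 28.09). So K.y = 28.09.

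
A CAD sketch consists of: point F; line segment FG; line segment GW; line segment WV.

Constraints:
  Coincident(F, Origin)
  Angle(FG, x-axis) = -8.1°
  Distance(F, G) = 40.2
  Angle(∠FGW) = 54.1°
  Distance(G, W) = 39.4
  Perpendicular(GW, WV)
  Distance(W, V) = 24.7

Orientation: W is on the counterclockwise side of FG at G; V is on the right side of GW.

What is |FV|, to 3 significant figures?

59.4

F is at the origin; FG runs at -8.1° with length 40.2, so G = 40.2·(cos -8.1°, sin -8.1°) = (39.8, -5.66). ∠FGW = 54.1°, so GW runs at -8.1° + (180° − 54.1°) = 118° from the x-axis; with |GW| = 39.4, W = G + 39.4·(cos 118°, sin 118°) = (21.4, 29.2). GW ⟂ WV; with |WV| = 24.7 on the right of GW, V = W + 24.7·(0.885, 0.466) = (43.3, 40.7). Then |FV| = |V − F| = 59.4.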